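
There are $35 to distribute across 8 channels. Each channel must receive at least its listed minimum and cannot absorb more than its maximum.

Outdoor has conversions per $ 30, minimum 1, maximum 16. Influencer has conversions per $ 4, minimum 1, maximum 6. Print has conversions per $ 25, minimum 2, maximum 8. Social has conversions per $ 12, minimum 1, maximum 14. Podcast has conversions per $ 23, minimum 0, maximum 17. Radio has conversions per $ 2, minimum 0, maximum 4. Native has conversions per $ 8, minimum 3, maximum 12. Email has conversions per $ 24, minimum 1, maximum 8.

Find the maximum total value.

864

Meeting every minimum uses 1+1+2+1+0+0+3+1 = 9 $, leaving 26.
Rank by conversions per $: Outdoor 30 > Print 25 > Email 24 > Podcast 23 > Social 12 > Native 8 > Influencer 4 > Radio 2.
Give Outdoor 15 more to hit its cap of 16 — 11 left.
Print: +6 to 8 (cap) — 5 left.
Email: +5 (room for 7) → 6. Pool exhausted.
Total = 30×16 + 4×1 + 25×8 + 12×1 + 8×3 + 24×6 = 864.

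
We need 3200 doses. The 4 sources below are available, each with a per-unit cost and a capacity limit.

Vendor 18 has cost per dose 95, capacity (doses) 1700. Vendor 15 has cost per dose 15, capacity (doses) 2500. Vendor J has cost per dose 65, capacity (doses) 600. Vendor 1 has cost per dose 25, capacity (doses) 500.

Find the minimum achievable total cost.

Fill from the cheapest source first.
Vendor 15 at 15: take all 2500 doses — 700 still needed.
Vendor 1 (25): use full 500 — 200 doses to go.
Vendor J (65): take the remaining 200 — done.
Vendor 18: unused.
Cost = 2500×15 + 500×25 + 200×65 = 63000.

63000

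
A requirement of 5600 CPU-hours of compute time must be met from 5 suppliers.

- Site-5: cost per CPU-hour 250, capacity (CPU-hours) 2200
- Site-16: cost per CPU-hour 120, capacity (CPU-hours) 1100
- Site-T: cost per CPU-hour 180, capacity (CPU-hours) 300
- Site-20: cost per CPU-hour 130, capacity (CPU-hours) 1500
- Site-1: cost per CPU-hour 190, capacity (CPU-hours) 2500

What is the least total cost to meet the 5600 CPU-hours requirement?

Use suppliers in increasing cost order.
Site-16 at 120: take all 1100 CPU-hours — 4500 still needed.
Take 1500 from Site-20 at 130 — need 3000 more.
Site-T at 180: take all 300 CPU-hours — 2700 still needed.
Site-1 at 190: take all 2500 CPU-hours — 200 still needed.
Site-5 at 250: take 200 of its 2200 — requirement met.
Cost = 1100×120 + 1500×130 + 300×180 + 2500×190 + 200×250 = 906000.

906000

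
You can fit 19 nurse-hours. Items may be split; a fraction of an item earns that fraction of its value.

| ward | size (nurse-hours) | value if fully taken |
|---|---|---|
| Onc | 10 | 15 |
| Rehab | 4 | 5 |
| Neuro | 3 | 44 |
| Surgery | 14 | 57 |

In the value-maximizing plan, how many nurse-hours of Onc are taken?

2

Sort by value density: Neuro 44/3≈14.7, Surgery 57/14≈4.07, Onc 15/10≈1.5, Rehab 5/4≈1.25.
All 3 nurse-hours of Neuro fit (value 44) — 16 remain.
All 14 nurse-hours of Surgery fit (value 57) — 2 remain.
Only 2 nurse-hours remain; take 2/10 of Onc for value 15×2/10 = 3.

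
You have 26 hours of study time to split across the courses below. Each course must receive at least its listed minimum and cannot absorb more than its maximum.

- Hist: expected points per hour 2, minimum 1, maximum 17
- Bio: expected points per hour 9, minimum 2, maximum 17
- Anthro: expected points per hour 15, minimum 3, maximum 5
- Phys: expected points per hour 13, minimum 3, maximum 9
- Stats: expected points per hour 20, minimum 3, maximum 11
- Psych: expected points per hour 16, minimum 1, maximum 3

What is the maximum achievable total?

415

Meeting every minimum uses 1+2+3+3+3+1 = 13 hours, leaving 13.
Order the courses by expected points per hour: Stats 20 > Psych 16 > Anthro 15 > Phys 13 > Bio 9 > Hist 2.
Stats takes 8 more to reach its cap of 11 ; 5 left.
Psych takes 2 more to reach its cap of 3 ; 3 left.
Anthro takes 2 more to reach its cap of 5 ; 1 left.
Only 1 left; Phys takes them to reach 4.
Total = 2×1 + 9×2 + 15×5 + 13×4 + 20×11 + 16×3 = 415.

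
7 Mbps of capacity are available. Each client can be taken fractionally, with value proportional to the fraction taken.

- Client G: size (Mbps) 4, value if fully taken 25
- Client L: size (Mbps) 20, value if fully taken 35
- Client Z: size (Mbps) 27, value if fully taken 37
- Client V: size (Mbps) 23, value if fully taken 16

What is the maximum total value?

Best value per unit of size first: Client G 25/4≈6.25, Client L 35/20≈1.75, Client Z 37/27≈1.37, Client V 16/23≈0.696.
Client G: take in full, 4 Mbps for value 25 ; 3 left.
Fill the last 3 Mbps with part of Client L: 3/20 of it earns 5.25.
Total value = 30.25.

30.25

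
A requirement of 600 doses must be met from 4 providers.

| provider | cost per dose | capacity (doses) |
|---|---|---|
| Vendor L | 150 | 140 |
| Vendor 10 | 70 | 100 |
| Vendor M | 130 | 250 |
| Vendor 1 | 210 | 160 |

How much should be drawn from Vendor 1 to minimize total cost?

Fill from the cheapest provider first.
Vendor 10 (70): use full 100 — 500 doses to go.
Vendor M at 130: take all 250 doses — 250 still needed.
Take 140 from Vendor L at 150 — need 110 more.
Take 110 from Vendor 1 at 210 to finish.

110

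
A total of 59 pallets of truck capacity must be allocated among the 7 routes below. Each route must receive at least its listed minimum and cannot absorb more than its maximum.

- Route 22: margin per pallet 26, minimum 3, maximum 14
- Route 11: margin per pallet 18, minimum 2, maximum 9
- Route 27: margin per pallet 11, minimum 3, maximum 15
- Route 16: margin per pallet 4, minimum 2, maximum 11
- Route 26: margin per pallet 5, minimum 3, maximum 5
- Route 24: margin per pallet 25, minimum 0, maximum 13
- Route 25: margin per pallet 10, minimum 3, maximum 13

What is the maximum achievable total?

1069

Meeting every minimum uses 3+2+3+2+3+0+3 = 16 pallets, leaving 43.
Rank by margin per pallet: Route 22 26 > Route 24 25 > Route 11 18 > Route 27 11 > Route 25 10 > Route 26 5 > Route 16 4.
Route 22: +11 to 14 (cap) ; 32 left.
Route 24: +13 to 13 (cap) ; 19 left.
Route 11 takes 7 more to reach its cap of 9 ; 12 left.
Route 27 takes 12 more to reach its cap of 15 ; 0 left.
Total = 26×14 + 18×9 + 11×15 + 4×2 + 5×3 + 25×13 + 10×3 = 1069.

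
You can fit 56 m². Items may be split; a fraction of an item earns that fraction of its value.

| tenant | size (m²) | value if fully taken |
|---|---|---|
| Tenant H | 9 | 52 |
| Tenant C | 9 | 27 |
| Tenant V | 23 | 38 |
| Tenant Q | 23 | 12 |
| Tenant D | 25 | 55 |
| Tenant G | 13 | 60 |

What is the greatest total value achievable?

Best value per unit of size first: Tenant H 52/9≈5.78, Tenant G 60/13≈4.62, Tenant C 27/9≈3, Tenant D 55/25≈2.2, Tenant V 38/23≈1.65, Tenant Q 12/23≈0.522.
Take all of Tenant H (9 m², value 52) → 47 m² left.
Take all of Tenant G (13 m², value 60) → 34 m² left.
Take all of Tenant C (9 m², value 27) → 25 m² left.
All 25 m² of Tenant D fit (value 55) → 0 remain.
Total value = 194.

194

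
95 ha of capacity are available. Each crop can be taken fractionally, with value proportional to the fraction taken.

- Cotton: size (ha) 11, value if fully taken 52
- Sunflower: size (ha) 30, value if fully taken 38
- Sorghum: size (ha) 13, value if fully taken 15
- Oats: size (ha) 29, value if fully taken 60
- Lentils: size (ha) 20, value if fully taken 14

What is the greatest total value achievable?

173.4

Best value per unit of size first: Cotton 52/11≈4.73, Oats 60/29≈2.07, Sunflower 38/30≈1.27, Sorghum 15/13≈1.15, Lentils 14/20≈0.7.
Take all of Cotton (11 ha, value 52) — 84 ha left.
Oats: take in full, 29 ha for value 60 — 55 left.
Take all of Sunflower (30 ha, value 38) — 25 ha left.
Sorghum: take in full, 13 ha for value 15 — 12 left.
12 ha left: a 12/20 share of Lentils gives 14×12/20 = 8.4.
Total value = 173.4.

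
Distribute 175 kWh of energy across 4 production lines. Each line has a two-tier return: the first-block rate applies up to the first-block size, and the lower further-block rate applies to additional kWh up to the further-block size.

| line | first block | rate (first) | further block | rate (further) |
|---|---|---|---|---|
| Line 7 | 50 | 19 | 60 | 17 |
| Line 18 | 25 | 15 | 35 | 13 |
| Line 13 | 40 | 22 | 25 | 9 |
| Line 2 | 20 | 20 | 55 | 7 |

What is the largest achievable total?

3325

Treat each block as its own option and order by rate: Line 13/T1 22 > Line 2/T1 20 > Line 7/T1 19 > Line 7/T2 17 > Line 18/T1 15 > Line 18/T2 13 > Line 13/T2 9 > Line 2/T2 7.
Line 13 T1 at 22: fill all 40 — 135 left.
Line 2 T1 at 20: fill all 20 — 115 left.
Line 7 T1 at 19: fill all 50 — 65 left.
Line 7/T2 (17): +60 — 5 left.
Line 18 T1 at 15: only 5 left, fill 5.
Total = 22×40 + 20×20 + 19×50 + 17×60 + 15×5 = 3325.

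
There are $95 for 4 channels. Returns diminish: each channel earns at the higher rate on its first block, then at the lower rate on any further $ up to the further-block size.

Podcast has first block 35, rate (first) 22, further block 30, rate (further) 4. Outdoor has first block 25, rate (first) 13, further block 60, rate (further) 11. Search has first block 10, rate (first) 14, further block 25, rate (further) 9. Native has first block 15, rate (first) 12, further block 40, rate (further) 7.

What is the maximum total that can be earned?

Rank every tier by rate: Podcast/T1 22 > Search/T1 14 > Outdoor/T1 13 > Native/T1 12 > Outdoor/T2 11 > Search/T2 9 > Native/T2 7 > Podcast/T2 4.
Podcast T1 at 22: fill all 35 ; 60 left.
Search/T1 (14): +10 ; 50 left.
Fill Outdoor T1 block (25 at 13) ; 25 left.
Fill Native T1 block (15 at 12) ; 10 left.
Outdoor/T2: +10 of 60 at 11; pool empty.
Total = 22×35 + 14×10 + 13×25 + 12×15 + 11×10 = 1525.

1525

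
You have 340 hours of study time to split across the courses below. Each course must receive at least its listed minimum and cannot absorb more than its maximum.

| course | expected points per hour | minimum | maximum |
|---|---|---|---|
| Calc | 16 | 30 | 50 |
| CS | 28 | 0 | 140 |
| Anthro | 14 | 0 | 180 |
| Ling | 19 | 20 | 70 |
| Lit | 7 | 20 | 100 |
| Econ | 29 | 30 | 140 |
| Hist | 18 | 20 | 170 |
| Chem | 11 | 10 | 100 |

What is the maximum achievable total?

Meeting every minimum uses 30+0+0+20+20+30+20+10 = 130 hours, leaving 210.
Highest expected points per hour first: Econ 29 > CS 28 > Ling 19 > Hist 18 > Calc 16 > Anthro 14 > Chem 11 > Lit 7.
Econ takes 110 more to reach its cap of 140 — 100 left.
CS: +100 (room for 140) → 100. Pool exhausted.
Total = 16×30 + 28×100 + 19×20 + 7×20 + 29×140 + 18×20 + 11×10 = 8330.

8330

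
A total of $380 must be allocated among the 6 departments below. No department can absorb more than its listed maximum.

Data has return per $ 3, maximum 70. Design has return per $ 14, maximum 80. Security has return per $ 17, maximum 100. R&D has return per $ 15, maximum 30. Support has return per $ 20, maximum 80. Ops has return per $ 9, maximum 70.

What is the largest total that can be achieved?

5560

Highest return per $ first: Support 20 > Security 17 > R&D 15 > Design 14 > Ops 9 > Data 3.
Support: +80 to 80 (cap) → 300 left.
Give Security 100 to hit its cap of 100 → 200 left.
R&D takes 30 to reach its cap of 30 → 170 left.
Give Design 80 to hit its cap of 80 → 90 left.
Ops: +70 to 70 (cap) → 20 left.
Data: +20 (room for 70) → 20. Pool exhausted.
Total = 3×20 + 14×80 + 17×100 + 15×30 + 20×80 + 9×70 = 5560.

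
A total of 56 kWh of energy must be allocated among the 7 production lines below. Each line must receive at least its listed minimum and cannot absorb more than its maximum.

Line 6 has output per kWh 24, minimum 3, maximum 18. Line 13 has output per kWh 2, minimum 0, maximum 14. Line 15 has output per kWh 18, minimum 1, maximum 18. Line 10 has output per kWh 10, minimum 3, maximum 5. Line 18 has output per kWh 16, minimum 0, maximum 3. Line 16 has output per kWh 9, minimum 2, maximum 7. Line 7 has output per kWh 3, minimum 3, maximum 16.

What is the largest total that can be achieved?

Meeting every minimum uses 3+0+1+3+0+2+3 = 12 kWh, leaving 44.
Highest output per kWh first: Line 6 24 > Line 15 18 > Line 18 16 > Line 10 10 > Line 16 9 > Line 7 3 > Line 13 2.
Give Line 6 15 more to hit its cap of 18 ; 29 left.
Line 15: +17 to 18 (cap) ; 12 left.
Line 18: +3 to 3 (cap) ; 9 left.
Line 10 takes 2 more to reach its cap of 5 ; 7 left.
Give Line 16 5 more to hit its cap of 7 ; 2 left.
Only 2 left; Line 7 takes them to reach 5.
Total = 24×18 + 18×18 + 10×5 + 16×3 + 9×7 + 3×5 = 932.

932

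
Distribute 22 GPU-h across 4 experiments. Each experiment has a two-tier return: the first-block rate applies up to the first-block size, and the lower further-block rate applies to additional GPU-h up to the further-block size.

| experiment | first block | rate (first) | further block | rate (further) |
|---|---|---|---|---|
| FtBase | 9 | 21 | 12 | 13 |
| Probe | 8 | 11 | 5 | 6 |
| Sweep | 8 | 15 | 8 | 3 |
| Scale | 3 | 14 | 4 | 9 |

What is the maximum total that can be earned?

Rank every tier by rate: FtBase/first 21 > Sweep/first 15 > Scale/first 14 > FtBase/second 13 > Probe/first 11 > Scale/second 9 > Probe/second 6 > Sweep/second 3.
FtBase/first (21): +9 ; 13 left.
Sweep/first (15): +8 ; 5 left.
Fill Scale first block (3 at 14) ; 2 left.
FtBase/second: +2 of 12 at 13; pool empty.
Total = 21×9 + 15×8 + 14×3 + 13×2 = 377.

377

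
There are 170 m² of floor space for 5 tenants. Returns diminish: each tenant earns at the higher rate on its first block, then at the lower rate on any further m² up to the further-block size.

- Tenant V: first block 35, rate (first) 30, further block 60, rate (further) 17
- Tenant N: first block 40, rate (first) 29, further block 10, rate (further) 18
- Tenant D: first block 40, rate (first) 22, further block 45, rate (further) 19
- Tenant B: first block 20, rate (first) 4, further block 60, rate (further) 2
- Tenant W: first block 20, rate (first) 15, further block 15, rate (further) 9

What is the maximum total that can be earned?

4125

Treat each block as its own option and order by rate: Tenant V/first 30 > Tenant N/first 29 > Tenant D/first 22 > Tenant D/second 19 > Tenant N/second 18 > Tenant V/second 17 > Tenant W/first 15 > Tenant W/second 9 > Tenant B/first 4 > Tenant B/second 2.
Fill Tenant V first block (35 at 30) ; 135 left.
Tenant N/first (29): +40 ; 95 left.
Fill Tenant D first block (40 at 22) ; 55 left.
Tenant D second at 19: fill all 45 ; 10 left.
Fill Tenant N second block (10 at 18) ; 0 left.
Total = 30×35 + 29×40 + 22×40 + 19×45 + 18×10 = 4125.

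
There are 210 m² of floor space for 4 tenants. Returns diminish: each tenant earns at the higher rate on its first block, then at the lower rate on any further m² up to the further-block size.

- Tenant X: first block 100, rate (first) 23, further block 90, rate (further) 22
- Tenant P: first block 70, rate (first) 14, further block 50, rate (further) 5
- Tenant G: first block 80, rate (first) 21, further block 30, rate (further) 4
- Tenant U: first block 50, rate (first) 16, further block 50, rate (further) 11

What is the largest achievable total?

4700

Treat each block as its own option and order by rate: Tenant X/first 23 > Tenant X/second 22 > Tenant G/first 21 > Tenant U/first 16 > Tenant P/first 14 > Tenant U/second 11 > Tenant P/second 5 > Tenant G/second 4.
Tenant X first at 23: fill all 100 → 110 left.
Tenant X/second (22): +90 → 20 left.
20 remain; put them into Tenant G first at 21.
Total = 23×100 + 22×90 + 21×20 = 4700.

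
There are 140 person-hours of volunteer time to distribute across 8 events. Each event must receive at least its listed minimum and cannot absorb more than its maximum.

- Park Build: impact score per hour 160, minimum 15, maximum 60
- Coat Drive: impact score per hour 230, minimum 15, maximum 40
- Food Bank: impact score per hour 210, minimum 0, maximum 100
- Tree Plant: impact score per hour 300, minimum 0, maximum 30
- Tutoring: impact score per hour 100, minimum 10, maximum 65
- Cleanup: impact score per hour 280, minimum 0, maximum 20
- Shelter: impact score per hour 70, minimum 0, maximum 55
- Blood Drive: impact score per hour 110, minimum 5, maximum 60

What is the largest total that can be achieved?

Meeting every minimum uses 15+15+0+0+10+0+0+5 = 45 person-hours, leaving 95.
Order the events by impact score per hour: Tree Plant 300 > Cleanup 280 > Coat Drive 230 > Food Bank 210 > Park Build 160 > Blood Drive 110 > Tutoring 100 > Shelter 70.
Tree Plant takes 30 more to reach its cap of 30 ; 65 left.
Give Cleanup 20 more to hit its cap of 20 ; 45 left.
Give Coat Drive 25 more to hit its cap of 40 ; 20 left.
Only 20 left; Food Bank takes them to reach 20.
Total = 160×15 + 230×40 + 210×20 + 300×30 + 100×10 + 280×20 + 110×5 = 31950.

31950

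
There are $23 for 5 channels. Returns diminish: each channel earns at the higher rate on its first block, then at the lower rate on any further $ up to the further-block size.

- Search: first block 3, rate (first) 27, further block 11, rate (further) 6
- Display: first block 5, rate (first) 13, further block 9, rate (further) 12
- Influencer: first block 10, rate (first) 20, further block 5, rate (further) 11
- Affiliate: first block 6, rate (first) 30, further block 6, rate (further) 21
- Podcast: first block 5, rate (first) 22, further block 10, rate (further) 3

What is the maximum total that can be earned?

557

Rank every tier by rate: Affiliate/T1 30 > Search/T1 27 > Podcast/T1 22 > Affiliate/T2 21 > Influencer/T1 20 > Display/T1 13 > Display/T2 12 > Influencer/T2 11 > Search/T2 6 > Podcast/T2 3.
Affiliate T1 at 30: fill all 6 → 17 left.
Search/T1 (27): +3 → 14 left.
Podcast T1 at 22: fill all 5 → 9 left.
Fill Affiliate T2 block (6 at 21) → 3 left.
3 remain; put them into Influencer T1 at 20.
Total = 30×6 + 27×3 + 22×5 + 21×6 + 20×3 = 557.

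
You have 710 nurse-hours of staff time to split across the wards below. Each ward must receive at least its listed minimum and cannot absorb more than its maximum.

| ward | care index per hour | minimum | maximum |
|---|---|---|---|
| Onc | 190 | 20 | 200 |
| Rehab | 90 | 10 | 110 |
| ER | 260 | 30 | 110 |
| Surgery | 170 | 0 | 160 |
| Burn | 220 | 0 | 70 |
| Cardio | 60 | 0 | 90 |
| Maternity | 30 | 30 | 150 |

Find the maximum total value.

Meeting every minimum uses 20+10+30+0+0+0+30 = 90 nurse-hours, leaving 620.
Highest care index per hour first: ER 260 > Burn 220 > Onc 190 > Surgery 170 > Rehab 90 > Cardio 60 > Maternity 30.
ER takes 80 more to reach its cap of 110 ; 540 left.
Burn takes 70 more to reach its cap of 70 ; 470 left.
Give Onc 180 more to hit its cap of 200 ; 290 left.
Surgery: +160 to 160 (cap) ; 130 left.
Rehab takes 100 more to reach its cap of 110 ; 30 left.
Only 30 left; Cardio takes them to reach 30.
Total = 190×200 + 90×110 + 260×110 + 170×160 + 220×70 + 60×30 + 30×30 = 121800.

121800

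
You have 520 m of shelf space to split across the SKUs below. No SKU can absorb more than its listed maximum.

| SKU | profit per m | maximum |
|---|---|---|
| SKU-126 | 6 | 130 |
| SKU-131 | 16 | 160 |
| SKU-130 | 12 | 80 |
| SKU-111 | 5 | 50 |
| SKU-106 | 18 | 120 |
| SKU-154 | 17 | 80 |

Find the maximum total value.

Order the SKUs by profit per m: SKU-106 18 > SKU-154 17 > SKU-131 16 > SKU-130 12 > SKU-126 6 > SKU-111 5.
SKU-106: +120 to 120 (cap) — 400 left.
Give SKU-154 80 to hit its cap of 80 — 320 left.
SKU-131 takes 160 to reach its cap of 160 — 160 left.
SKU-130: +80 to 80 (cap) — 80 left.
SKU-126: +80 (room for 130) → 80. Pool exhausted.
Total = 6×80 + 16×160 + 12×80 + 18×120 + 17×80 = 7520.

7520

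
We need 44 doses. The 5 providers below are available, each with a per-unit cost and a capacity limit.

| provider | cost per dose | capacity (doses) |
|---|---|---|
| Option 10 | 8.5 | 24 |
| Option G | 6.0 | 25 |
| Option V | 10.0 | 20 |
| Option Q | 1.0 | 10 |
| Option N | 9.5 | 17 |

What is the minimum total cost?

236.5

Cheapest first:
Option Q (1.0): use full 10 — 34 doses to go.
Option G at 6.0: take all 25 doses — 9 still needed.
Option 10 (8.5): take the remaining 9 — done.
Option N, Option V: unused.
Cost = 10×1.0 + 25×6.0 + 9×8.5 = 236.5.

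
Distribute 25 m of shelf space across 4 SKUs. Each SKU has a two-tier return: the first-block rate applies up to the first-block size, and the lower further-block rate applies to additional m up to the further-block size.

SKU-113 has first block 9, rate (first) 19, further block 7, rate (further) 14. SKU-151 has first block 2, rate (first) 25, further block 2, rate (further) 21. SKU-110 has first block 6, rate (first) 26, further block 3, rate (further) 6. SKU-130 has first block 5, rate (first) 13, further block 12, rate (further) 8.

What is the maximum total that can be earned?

Treat each block as its own option and order by rate: SKU-110/T1 26 > SKU-151/T1 25 > SKU-151/T2 21 > SKU-113/T1 19 > SKU-113/T2 14 > SKU-130/T1 13 > SKU-130/T2 8 > SKU-110/T2 6.
Fill SKU-110 T1 block (6 at 26) → 19 left.
SKU-151/T1 (25): +2 → 17 left.
Fill SKU-151 T2 block (2 at 21) → 15 left.
SKU-113/T1 (19): +9 → 6 left.
SKU-113/T2: +6 of 7 at 14; pool empty.
Total = 26×6 + 25×2 + 21×2 + 19×9 + 14×6 = 503.

503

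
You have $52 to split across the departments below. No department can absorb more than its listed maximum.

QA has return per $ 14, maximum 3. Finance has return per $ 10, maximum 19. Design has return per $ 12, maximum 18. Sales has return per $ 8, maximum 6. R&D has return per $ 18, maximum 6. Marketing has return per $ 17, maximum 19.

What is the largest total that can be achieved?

749

Rank by return per $: R&D 18 > Marketing 17 > QA 14 > Design 12 > Finance 10 > Sales 8.
R&D: +6 to 6 (cap) ; 46 left.
Marketing: +19 to 19 (cap) ; 27 left.
Give QA 3 to hit its cap of 3 ; 24 left.
Give Design 18 to hit its cap of 18 ; 6 left.
Finance has room for 19 but only 6 remain, so it gets 6.
Total = 14×3 + 10×6 + 12×18 + 18×6 + 17×19 = 749.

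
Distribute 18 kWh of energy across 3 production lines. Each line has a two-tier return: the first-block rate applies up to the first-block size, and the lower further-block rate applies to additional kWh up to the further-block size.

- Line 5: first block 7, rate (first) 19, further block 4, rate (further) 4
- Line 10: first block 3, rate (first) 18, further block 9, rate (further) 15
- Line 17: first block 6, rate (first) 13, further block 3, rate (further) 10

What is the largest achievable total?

Rank every tier by rate: Line 5/tier1 19 > Line 10/tier1 18 > Line 10/tier2 15 > Line 17/tier1 13 > Line 17/tier2 10 > Line 5/tier2 4.
Fill Line 5 tier1 block (7 at 19) — 11 left.
Fill Line 10 tier1 block (3 at 18) — 8 left.
8 remain; put them into Line 10 tier2 at 15.
Total = 19×7 + 18×3 + 15×8 = 307.

307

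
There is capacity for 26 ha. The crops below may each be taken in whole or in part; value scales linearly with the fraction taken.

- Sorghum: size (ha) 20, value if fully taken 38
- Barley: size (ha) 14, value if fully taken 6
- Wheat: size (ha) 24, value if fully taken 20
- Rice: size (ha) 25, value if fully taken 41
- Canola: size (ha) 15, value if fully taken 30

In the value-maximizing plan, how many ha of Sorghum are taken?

11

Best value per unit of size first: Canola 30/15≈2, Sorghum 38/20≈1.9, Rice 41/25≈1.64, Wheat 20/24≈0.833, Barley 6/14≈0.429.
Take all of Canola (15 ha, value 30) — 11 ha left.
Fill the last 11 ha with part of Sorghum: 11/20 of it earns 20.9.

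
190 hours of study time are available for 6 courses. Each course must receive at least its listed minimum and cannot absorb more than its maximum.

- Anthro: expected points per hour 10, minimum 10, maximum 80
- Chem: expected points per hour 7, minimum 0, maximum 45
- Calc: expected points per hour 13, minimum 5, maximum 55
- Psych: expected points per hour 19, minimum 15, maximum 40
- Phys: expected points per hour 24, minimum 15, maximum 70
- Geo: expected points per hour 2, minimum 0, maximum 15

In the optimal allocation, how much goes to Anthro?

25

Meeting every minimum uses 10+0+5+15+15+0 = 45 hours, leaving 145.
Highest expected points per hour first: Phys 24 > Psych 19 > Calc 13 > Anthro 10 > Chem 7 > Geo 2.
Give Phys 55 more to hit its cap of 70 ; 90 left.
Psych takes 25 more to reach its cap of 40 ; 65 left.
Give Calc 50 more to hit its cap of 55 ; 15 left.
Anthro has room for 70 more but only 15 remain, so it gets 25.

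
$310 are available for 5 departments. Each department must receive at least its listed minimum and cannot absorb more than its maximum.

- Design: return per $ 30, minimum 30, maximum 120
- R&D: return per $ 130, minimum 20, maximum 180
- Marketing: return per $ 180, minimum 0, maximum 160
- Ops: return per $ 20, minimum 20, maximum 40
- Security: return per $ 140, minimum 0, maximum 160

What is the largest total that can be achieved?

43900

Meeting every minimum uses 30+20+0+20+0 = 70 $, leaving 240.
Rank by return per $: Marketing 180 > Security 140 > R&D 130 > Design 30 > Ops 20.
Give Marketing 160 more to hit its cap of 160 ; 80 left.
Only 80 left; Security takes them to reach 80.
Total = 30×30 + 130×20 + 180×160 + 20×20 + 140×80 = 43900.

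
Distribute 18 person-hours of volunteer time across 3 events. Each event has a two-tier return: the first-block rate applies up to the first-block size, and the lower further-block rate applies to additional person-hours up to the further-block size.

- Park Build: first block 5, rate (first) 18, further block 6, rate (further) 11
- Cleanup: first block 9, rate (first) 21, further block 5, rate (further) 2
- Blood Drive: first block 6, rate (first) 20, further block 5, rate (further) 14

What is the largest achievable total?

363

Treat each block as its own option and order by rate: Cleanup/first 21 > Blood Drive/first 20 > Park Build/first 18 > Blood Drive/second 14 > Park Build/second 11 > Cleanup/second 2.
Fill Cleanup first block (9 at 21) ; 9 left.
Blood Drive first at 20: fill all 6 ; 3 left.
Park Build/first: +3 of 5 at 18; pool empty.
Total = 21×9 + 20×6 + 18×3 = 363.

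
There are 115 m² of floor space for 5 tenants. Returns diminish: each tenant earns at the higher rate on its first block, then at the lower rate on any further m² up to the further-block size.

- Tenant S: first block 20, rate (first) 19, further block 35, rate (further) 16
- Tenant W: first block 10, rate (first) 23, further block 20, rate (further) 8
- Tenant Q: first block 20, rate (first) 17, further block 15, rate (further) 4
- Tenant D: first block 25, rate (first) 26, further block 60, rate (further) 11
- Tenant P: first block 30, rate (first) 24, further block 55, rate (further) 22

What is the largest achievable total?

Order all 10 blocks by rate: Tenant D/first 26 > Tenant P/first 24 > Tenant W/first 23 > Tenant P/second 22 > Tenant S/first 19 > Tenant Q/first 17 > Tenant S/second 16 > Tenant D/second 11 > Tenant W/second 8 > Tenant Q/second 4.
Tenant D first at 26: fill all 25 — 90 left.
Tenant P/first (24): +30 — 60 left.
Tenant W/first (23): +10 — 50 left.
Tenant P/second: +50 of 55 at 22; pool empty.
Total = 26×25 + 24×30 + 23×10 + 22×50 = 2700.

2700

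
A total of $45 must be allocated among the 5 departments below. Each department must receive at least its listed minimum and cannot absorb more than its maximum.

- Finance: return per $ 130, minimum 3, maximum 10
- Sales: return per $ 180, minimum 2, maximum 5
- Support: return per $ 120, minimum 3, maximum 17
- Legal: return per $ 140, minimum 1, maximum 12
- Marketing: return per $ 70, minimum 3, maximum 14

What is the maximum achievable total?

Meeting every minimum uses 3+2+3+1+3 = 12 $, leaving 33.
Highest return per $ first: Sales 180 > Legal 140 > Finance 130 > Support 120 > Marketing 70.
Sales takes 3 more to reach its cap of 5 → 30 left.
Give Legal 11 more to hit its cap of 12 → 19 left.
Finance takes 7 more to reach its cap of 10 → 12 left.
Support: +12 (room for 14) → 15. Pool exhausted.
Total = 130×10 + 180×5 + 120×15 + 140×12 + 70×3 = 5890.

5890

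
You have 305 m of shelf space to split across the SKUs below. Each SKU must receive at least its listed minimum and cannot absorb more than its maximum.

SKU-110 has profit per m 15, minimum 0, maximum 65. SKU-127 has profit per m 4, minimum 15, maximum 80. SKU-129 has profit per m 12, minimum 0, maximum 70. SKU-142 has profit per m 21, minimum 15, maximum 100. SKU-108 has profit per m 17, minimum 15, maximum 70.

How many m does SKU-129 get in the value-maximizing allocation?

55

Meeting every minimum uses 0+15+0+15+15 = 45 m, leaving 260.
Rank by profit per m: SKU-142 21 > SKU-108 17 > SKU-110 15 > SKU-129 12 > SKU-127 4.
SKU-142 takes 85 more to reach its cap of 100 ; 175 left.
SKU-108: +55 to 70 (cap) ; 120 left.
SKU-110: +65 to 65 (cap) ; 55 left.
SKU-129 has room for 70 more but only 55 remain, so it gets 55.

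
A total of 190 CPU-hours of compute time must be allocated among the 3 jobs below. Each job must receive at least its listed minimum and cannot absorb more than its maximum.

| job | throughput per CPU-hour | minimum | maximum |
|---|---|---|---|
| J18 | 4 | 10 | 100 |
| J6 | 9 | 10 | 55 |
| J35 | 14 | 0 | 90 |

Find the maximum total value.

Meeting every minimum uses 10+10+0 = 20 CPU-hours, leaving 170.
Order the jobs by throughput per CPU-hour: J35 14 > J6 9 > J18 4.
Give J35 90 more to hit its cap of 90 → 80 left.
J6 takes 45 more to reach its cap of 55 → 35 left.
J18 has room for 90 more but only 35 remain, so it gets 45.
Total = 4×45 + 9×55 + 14×90 = 1935.

1935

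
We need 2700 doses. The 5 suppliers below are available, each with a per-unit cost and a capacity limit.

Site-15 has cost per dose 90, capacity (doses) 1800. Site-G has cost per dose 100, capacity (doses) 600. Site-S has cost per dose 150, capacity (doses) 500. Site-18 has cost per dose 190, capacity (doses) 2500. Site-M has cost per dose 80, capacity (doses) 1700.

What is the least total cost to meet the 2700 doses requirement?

226000

Fill from the cheapest supplier first.
Site-M at 80: take all 1700 doses — 1000 still needed.
Site-15 at 90: take 1000 of its 1800 — requirement met.
Site-G, Site-S, Site-18: unused.
Cost = 1700×80 + 1000×90 = 226000.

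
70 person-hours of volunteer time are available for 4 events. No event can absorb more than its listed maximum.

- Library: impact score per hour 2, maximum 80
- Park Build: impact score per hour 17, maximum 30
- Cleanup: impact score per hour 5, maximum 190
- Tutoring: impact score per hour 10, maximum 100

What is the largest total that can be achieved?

910

Rank by impact score per hour: Park Build 17 > Tutoring 10 > Cleanup 5 > Library 2.
Give Park Build 30 to hit its cap of 30 → 40 left.
Tutoring has room for 100 but only 40 remain, so it gets 40.
Total = 17×30 + 10×40 = 910.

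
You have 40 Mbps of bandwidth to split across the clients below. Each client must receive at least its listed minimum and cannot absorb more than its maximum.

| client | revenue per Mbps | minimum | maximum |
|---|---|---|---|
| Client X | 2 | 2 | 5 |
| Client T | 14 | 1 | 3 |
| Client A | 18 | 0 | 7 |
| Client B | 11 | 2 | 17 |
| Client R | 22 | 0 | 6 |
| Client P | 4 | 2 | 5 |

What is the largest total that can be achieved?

511

Meeting every minimum uses 2+1+0+2+0+2 = 7 Mbps, leaving 33.
Rank by revenue per Mbps: Client R 22 > Client A 18 > Client T 14 > Client B 11 > Client P 4 > Client X 2.
Give Client R 6 more to hit its cap of 6 — 27 left.
Client A takes 7 more to reach its cap of 7 — 20 left.
Client T: +2 to 3 (cap) — 18 left.
Client B takes 15 more to reach its cap of 17 — 3 left.
Give Client P 3 more to hit its cap of 5 — 0 left.
Total = 2×2 + 14×3 + 18×7 + 11×17 + 22×6 + 4×5 = 511.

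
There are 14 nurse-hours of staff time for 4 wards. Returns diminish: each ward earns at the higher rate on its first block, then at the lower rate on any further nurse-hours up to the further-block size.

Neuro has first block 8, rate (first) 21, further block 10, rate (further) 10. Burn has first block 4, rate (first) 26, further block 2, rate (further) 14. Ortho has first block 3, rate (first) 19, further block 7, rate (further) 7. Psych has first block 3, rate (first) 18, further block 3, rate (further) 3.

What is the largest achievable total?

Treat each block as its own option and order by rate: Burn/first 26 > Neuro/first 21 > Ortho/first 19 > Psych/first 18 > Burn/second 14 > Neuro/second 10 > Ortho/second 7 > Psych/second 3.
Burn first at 26: fill all 4 — 10 left.
Neuro first at 21: fill all 8 — 2 left.
2 remain; put them into Ortho first at 19.
Total = 26×4 + 21×8 + 19×2 = 310.

310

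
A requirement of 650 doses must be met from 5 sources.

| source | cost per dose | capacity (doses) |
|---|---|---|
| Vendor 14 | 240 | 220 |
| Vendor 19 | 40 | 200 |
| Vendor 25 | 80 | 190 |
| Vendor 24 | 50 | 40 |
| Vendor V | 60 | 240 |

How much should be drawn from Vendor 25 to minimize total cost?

170

Fill from the cheapest source first.
Vendor 19 at 40: take all 200 doses ; 450 still needed.
Vendor 24 (50): use full 40 ; 410 doses to go.
Vendor V (60): use full 240 ; 170 doses to go.
Take 170 from Vendor 25 at 80 to finish.
Vendor 14: unused.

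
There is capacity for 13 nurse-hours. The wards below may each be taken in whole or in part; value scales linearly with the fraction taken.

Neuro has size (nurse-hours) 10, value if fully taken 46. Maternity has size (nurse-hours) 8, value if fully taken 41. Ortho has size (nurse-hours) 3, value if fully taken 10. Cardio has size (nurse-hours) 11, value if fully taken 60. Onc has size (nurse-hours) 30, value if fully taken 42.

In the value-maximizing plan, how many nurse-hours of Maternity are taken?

2

Rank by value-to-size ratio: Cardio 60/11≈5.45, Maternity 41/8≈5.12, Neuro 46/10≈4.6, Ortho 10/3≈3.33, Onc 42/30≈1.4.
All 11 nurse-hours of Cardio fit (value 60) ; 2 remain.
Only 2 nurse-hours remain; take 2/8 of Maternity for value 41×2/8 = 10.25.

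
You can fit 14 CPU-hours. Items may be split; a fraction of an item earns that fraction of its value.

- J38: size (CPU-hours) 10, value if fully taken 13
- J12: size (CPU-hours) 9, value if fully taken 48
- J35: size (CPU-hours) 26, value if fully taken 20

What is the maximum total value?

54.5

Rank by value-to-size ratio: J12 48/9≈5.33, J38 13/10≈1.3, J35 20/26≈0.769.
Take all of J12 (9 CPU-hours, value 48) — 5 CPU-hours left.
Only 5 CPU-hours remain; take 5/10 of J38 for value 13×5/10 = 6.5.
Total value = 54.5.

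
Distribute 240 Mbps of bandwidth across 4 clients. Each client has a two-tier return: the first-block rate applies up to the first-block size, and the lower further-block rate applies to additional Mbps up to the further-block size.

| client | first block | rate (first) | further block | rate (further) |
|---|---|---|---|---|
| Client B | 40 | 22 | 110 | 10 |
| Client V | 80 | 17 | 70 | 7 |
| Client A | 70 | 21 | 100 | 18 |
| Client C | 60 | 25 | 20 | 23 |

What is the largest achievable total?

5210

Rank every tier by rate: Client C/first 25 > Client C/second 23 > Client B/first 22 > Client A/first 21 > Client A/second 18 > Client V/first 17 > Client B/second 10 > Client V/second 7.
Client C first at 25: fill all 60 → 180 left.
Client C/second (23): +20 → 160 left.
Fill Client B first block (40 at 22) → 120 left.
Client A/first (21): +70 → 50 left.
50 remain; put them into Client A second at 18.
Total = 25×60 + 23×20 + 22×40 + 21×70 + 18×50 = 5210.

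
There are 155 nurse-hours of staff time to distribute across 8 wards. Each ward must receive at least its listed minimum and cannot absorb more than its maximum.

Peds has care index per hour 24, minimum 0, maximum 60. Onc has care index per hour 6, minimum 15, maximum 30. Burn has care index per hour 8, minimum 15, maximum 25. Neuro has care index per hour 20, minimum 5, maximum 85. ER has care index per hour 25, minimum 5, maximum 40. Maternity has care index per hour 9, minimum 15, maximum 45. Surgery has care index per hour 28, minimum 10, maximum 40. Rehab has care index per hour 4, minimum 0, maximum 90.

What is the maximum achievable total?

3165

Meeting every minimum uses 0+15+15+5+5+15+10+0 = 65 nurse-hours, leaving 90.
Rank by care index per hour: Surgery 28 > ER 25 > Peds 24 > Neuro 20 > Maternity 9 > Burn 8 > Onc 6 > Rehab 4.
Surgery takes 30 more to reach its cap of 40 → 60 left.
Give ER 35 more to hit its cap of 40 → 25 left.
Peds has room for 60 more but only 25 remain, so it gets 25.
Total = 24×25 + 6×15 + 8×15 + 20×5 + 25×40 + 9×15 + 28×40 = 3165.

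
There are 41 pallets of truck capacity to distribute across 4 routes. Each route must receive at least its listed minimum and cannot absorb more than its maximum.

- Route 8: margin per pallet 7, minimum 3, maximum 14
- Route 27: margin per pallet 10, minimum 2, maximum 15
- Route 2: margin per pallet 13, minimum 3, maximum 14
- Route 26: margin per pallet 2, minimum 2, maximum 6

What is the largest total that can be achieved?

406

Meeting every minimum uses 3+2+3+2 = 10 pallets, leaving 31.
Order the routes by margin per pallet: Route 2 13 > Route 27 10 > Route 8 7 > Route 26 2.
Route 2: +11 to 14 (cap) — 20 left.
Route 27: +13 to 15 (cap) — 7 left.
Route 8: +7 (room for 11) → 10. Pool exhausted.
Total = 7×10 + 10×15 + 13×14 + 2×2 = 406.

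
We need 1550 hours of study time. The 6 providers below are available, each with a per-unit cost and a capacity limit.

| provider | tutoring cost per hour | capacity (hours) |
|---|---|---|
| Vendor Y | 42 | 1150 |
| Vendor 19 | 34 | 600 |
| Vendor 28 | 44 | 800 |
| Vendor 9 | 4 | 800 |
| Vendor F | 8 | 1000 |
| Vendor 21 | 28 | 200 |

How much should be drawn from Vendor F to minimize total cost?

750

Use providers in increasing cost order.
Vendor 9 (4): use full 800 — 750 hours to go.
Vendor F (8): take the remaining 750 — done.
Vendor 21, Vendor 19, Vendor Y, Vendor 28: unused.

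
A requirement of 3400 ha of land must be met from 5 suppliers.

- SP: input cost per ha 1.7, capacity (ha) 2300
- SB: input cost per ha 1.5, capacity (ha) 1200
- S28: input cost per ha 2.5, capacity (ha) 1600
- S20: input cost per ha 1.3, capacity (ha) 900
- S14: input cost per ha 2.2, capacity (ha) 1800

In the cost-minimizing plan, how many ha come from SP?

1300

Fill from the cheapest supplier first.
S20 (1.3): use full 900 → 2500 ha to go.
Take 1200 from SB at 1.5 → need 1300 more.
SP at 1.7: take 1300 of its 2300 → requirement met.
S14, S28: unused.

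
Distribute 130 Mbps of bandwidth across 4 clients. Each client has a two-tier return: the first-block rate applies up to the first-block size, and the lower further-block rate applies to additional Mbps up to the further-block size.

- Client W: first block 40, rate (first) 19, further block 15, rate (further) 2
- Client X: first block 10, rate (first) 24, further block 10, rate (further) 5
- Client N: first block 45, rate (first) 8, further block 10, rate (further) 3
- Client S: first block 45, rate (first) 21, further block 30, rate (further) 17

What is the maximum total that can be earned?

2495

Order all 8 blocks by rate: Client X/T1 24 > Client S/T1 21 > Client W/T1 19 > Client S/T2 17 > Client N/T1 8 > Client X/T2 5 > Client N/T2 3 > Client W/T2 2.
Client X/T1 (24): +10 → 120 left.
Client S/T1 (21): +45 → 75 left.
Client W T1 at 19: fill all 40 → 35 left.
Client S/T2 (17): +30 → 5 left.
Client N T1 at 8: only 5 left, fill 5.
Total = 24×10 + 21×45 + 19×40 + 17×30 + 8×5 = 2495.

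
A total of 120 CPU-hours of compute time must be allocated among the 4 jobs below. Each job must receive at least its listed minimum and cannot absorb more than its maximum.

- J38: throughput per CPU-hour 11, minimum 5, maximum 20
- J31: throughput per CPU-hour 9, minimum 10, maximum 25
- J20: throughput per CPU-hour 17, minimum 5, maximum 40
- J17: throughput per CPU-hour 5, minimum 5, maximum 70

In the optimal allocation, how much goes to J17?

Meeting every minimum uses 5+10+5+5 = 25 CPU-hours, leaving 95.
Highest throughput per CPU-hour first: J20 17 > J38 11 > J31 9 > J17 5.
J20: +35 to 40 (cap) — 60 left.
J38: +15 to 20 (cap) — 45 left.
J31 takes 15 more to reach its cap of 25 — 30 left.
Only 30 left; J17 takes them to reach 35.

35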